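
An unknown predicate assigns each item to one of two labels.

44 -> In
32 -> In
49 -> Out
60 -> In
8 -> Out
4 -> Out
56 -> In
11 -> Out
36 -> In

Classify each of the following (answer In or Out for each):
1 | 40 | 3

The common property of the 'In' items is: even AND at least 11. No 'Out' item has it.

Out, In, Out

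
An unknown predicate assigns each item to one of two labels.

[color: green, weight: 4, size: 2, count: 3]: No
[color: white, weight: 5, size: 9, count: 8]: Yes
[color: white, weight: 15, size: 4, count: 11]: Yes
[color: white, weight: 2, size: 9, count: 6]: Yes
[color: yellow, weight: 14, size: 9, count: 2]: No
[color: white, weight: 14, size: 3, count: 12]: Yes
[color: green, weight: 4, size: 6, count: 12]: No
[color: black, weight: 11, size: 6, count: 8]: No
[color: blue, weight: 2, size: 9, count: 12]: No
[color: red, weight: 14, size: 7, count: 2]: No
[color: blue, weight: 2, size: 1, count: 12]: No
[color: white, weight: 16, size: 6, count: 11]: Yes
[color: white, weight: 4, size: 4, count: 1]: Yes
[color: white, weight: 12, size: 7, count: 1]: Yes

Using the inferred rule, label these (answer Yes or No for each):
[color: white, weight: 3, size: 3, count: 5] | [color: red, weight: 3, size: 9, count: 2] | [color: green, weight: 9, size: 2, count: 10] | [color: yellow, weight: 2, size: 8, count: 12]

Yes, No, No, No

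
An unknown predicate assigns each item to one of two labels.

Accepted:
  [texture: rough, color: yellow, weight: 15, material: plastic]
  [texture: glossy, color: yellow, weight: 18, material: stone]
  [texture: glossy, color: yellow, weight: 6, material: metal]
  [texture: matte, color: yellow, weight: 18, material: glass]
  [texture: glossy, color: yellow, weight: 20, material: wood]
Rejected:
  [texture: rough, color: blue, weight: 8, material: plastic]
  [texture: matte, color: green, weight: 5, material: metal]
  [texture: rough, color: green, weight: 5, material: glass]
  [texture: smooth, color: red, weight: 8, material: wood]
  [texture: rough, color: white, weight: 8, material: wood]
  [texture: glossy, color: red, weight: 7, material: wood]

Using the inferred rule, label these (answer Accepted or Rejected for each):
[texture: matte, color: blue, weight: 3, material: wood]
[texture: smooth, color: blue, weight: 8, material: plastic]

Rejected, Rejected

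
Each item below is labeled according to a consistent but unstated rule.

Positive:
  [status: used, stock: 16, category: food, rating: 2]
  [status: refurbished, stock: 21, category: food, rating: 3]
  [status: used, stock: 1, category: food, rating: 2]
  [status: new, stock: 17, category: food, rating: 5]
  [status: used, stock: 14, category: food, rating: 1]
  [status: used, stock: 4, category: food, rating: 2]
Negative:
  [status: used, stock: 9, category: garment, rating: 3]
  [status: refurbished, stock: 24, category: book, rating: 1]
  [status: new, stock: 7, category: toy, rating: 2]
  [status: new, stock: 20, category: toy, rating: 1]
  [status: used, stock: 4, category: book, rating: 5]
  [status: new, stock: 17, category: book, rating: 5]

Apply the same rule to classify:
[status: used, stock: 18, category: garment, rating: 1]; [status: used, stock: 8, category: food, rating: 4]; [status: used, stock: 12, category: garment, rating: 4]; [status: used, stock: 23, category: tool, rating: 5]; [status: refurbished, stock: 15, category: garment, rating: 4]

Negative, Positive, Negative, Negative, Negative

'Positive' ⟺ category is food.
Negative: [status: used, stock: 18, category: garment, rating: 1], since category is garment.
Positive: [status: used, stock: 8, category: food, rating: 4], since category is food.
Negative: [status: used, stock: 12, category: garment, rating: 4], since category is garment.
Negative: [status: used, stock: 23, category: tool, rating: 5], since category is tool.
Negative: [status: refurbished, stock: 15, category: garment, rating: 4], since category is garment.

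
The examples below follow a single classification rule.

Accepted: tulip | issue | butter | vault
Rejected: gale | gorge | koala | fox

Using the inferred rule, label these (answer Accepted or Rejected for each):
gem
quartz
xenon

Rejected, Accepted, Rejected

The classifier is using: contains 'u'.
gem — no 'u', hence Rejected.
quartz — has 'u', hence Accepted.
xenon — no 'u', hence Rejected.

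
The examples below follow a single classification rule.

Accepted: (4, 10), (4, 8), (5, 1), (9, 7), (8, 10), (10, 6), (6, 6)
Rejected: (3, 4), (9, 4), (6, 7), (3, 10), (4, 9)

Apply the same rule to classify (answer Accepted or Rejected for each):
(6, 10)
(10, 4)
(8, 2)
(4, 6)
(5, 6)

Accepted, Accepted, Accepted, Accepted, Rejected

Checking candidate rules against both groups, what survives is: sum is even.
(6, 10): 6+10 = 16, meets the rule → Accepted. (10, 4): 10+4 = 14, meets the rule → Accepted. (8, 2): 8+2 = 10, meets the rule → Accepted. (4, 6): 4+6 = 10, meets the rule → Accepted. (5, 6): 5+6 = 11, does not satisfy this → Rejected.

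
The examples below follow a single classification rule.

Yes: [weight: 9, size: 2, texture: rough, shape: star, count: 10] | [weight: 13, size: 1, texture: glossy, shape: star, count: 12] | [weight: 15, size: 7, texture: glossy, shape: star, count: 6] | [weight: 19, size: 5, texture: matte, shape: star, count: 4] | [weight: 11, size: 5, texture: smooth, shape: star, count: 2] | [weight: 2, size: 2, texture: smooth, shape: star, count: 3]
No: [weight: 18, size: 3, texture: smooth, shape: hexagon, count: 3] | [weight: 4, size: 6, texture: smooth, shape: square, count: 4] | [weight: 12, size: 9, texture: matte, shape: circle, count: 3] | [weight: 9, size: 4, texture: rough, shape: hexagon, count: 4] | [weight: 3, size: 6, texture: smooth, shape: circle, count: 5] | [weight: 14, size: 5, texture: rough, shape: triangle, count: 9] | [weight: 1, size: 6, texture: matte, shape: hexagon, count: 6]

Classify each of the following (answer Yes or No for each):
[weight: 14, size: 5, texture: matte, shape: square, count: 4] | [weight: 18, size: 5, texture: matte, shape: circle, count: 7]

No, No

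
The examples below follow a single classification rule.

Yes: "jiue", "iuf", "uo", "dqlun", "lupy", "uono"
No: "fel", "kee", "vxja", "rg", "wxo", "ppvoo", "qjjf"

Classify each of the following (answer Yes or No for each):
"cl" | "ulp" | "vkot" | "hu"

No, Yes, No, Yes

Checking candidate rules against both groups, what survives is: contains 'u'.
"cl" → no 'u' → No.
"ulp" → has 'u' → Yes.
"vkot" → no 'u' → No.
"hu" → has 'u' → Yes.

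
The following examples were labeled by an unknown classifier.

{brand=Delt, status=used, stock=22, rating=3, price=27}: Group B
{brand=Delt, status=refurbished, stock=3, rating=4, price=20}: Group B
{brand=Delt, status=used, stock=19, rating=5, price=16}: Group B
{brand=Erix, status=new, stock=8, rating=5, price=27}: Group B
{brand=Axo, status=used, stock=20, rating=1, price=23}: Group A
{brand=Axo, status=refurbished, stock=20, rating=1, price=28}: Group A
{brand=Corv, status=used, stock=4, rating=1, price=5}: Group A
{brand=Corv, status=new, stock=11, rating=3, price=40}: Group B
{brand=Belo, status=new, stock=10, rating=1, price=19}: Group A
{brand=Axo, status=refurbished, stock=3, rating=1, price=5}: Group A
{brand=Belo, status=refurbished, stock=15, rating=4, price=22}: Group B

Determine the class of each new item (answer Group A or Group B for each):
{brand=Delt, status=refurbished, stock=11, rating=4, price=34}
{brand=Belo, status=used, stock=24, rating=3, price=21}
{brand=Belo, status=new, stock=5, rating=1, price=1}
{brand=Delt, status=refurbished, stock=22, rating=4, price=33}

Every 'Group A' example satisfies: rating = 1. None of the 'Group B' examples do.

Group B, Group B, Group A, Group B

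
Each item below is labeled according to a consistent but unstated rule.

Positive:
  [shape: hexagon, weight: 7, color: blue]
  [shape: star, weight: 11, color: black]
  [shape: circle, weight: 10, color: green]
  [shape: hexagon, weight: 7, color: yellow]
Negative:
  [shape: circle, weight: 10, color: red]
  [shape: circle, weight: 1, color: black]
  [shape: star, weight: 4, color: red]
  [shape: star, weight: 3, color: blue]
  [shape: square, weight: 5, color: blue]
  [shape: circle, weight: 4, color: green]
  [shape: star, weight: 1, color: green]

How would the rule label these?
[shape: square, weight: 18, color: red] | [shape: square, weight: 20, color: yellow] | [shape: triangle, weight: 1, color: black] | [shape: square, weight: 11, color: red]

Negative, Positive, Negative, Negative

The classifier is using: color is not red AND weight ≥ 7.
[shape: square, weight: 18, color: red] → color is red, weight = 18 → Negative.
[shape: square, weight: 20, color: yellow] → color is yellow, weight = 20 → Positive.
[shape: triangle, weight: 1, color: black] → color is black, weight = 1 → Negative.
[shape: square, weight: 11, color: red] → color is red, weight = 11 → Negative.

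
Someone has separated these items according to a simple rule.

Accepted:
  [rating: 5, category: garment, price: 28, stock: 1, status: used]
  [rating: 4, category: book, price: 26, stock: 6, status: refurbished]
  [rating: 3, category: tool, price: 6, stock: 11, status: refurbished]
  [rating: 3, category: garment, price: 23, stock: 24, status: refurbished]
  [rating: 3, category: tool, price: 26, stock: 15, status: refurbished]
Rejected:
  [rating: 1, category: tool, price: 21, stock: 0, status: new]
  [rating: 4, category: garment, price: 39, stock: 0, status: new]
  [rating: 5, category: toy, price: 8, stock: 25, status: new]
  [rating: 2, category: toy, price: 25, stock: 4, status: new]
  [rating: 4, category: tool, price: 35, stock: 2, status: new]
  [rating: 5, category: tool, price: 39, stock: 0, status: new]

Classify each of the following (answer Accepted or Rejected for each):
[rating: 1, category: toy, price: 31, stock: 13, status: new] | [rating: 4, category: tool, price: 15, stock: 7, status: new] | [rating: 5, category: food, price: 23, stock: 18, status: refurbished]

Rejected, Rejected, Accepted

The distinguishing property — status is not new — holds for all the 'Accepted' cases and none of the 'Rejected' cases.
Rejected: [rating: 1, category: toy, price: 31, stock: 13, status: new], since status is new.
Rejected: [rating: 4, category: tool, price: 15, stock: 7, status: new], since status is new.
Accepted: [rating: 5, category: food, price: 23, stock: 18, status: refurbished], since status is refurbished.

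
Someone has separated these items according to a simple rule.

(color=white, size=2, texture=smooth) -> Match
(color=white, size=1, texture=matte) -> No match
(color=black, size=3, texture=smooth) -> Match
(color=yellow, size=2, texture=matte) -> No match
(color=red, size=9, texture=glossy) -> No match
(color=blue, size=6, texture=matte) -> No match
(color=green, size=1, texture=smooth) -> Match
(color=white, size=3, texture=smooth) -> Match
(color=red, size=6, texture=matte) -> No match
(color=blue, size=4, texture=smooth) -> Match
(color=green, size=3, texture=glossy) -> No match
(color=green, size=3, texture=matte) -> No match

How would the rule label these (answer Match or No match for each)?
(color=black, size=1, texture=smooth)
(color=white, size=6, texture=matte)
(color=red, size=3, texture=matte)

One predicate separates the groups cleanly: texture is smooth.
(color=black, size=1, texture=smooth) → texture is smooth → Match. (color=white, size=6, texture=matte) → texture is matte → No match. (color=red, size=3, texture=matte) → texture is matte → No match.

Match, No match, No match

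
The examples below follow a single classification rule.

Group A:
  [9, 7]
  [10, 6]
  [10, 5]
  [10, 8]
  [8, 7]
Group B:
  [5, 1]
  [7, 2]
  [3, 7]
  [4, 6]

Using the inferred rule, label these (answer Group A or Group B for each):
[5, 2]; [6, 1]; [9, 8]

Group B, Group B, Group A

Rule: sum ≥ 15. This holds for each 'Group A' example and fails for each 'Group B' one.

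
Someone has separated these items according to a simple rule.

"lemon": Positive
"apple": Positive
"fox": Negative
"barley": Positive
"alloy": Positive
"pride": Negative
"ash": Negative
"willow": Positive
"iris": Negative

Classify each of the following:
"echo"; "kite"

Negative, Negative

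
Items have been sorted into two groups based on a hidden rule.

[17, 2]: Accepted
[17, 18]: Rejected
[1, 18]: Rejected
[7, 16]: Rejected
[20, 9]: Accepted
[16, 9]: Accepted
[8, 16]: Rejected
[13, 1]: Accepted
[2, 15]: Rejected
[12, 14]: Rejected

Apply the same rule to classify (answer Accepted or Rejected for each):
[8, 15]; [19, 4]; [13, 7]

The common property of the 'Accepted' items is: first > second. No 'Rejected' item has it.
[8, 15]: 8 < 15 — does not satisfy this, so Rejected. [19, 4]: 19 > 4 — meets the rule, so Accepted. [13, 7]: 13 > 7 — meets the rule, so Accepted.

Rejected, Accepted, Accepted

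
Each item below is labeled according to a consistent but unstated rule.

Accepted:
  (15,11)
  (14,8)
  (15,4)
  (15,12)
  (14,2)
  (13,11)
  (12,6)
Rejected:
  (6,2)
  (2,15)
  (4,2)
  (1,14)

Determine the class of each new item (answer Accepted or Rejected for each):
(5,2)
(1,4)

Rejected, Rejected

All 'Accepted' examples share one property — first ≥ 8 — and every 'Rejected' example lacks it.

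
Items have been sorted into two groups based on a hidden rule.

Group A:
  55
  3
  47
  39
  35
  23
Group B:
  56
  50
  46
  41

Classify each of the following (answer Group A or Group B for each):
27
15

Looking at the examples, the only property every 'Group A' case has and every 'Group B' case lacks is: ≡ 3 (mod 4).

Group A, Group A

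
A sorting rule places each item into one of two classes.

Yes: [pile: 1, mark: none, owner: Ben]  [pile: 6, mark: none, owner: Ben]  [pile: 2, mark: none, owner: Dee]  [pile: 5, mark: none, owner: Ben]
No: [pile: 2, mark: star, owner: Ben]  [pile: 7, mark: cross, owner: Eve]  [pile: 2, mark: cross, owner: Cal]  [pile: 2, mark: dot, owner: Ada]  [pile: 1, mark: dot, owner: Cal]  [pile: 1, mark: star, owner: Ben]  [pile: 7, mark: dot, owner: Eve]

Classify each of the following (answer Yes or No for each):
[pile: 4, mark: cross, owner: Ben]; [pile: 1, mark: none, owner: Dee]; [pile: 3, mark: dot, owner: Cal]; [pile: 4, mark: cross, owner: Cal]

Comparing the two groups points to one rule — mark is none.

No, Yes, No, No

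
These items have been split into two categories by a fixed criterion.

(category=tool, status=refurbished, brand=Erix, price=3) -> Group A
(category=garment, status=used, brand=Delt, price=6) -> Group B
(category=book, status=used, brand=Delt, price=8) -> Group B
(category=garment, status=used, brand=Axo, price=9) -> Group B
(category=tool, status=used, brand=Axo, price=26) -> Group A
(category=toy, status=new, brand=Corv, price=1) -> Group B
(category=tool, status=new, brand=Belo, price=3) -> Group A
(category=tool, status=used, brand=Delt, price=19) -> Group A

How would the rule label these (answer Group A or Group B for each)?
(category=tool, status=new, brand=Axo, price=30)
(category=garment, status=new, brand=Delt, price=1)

Group A, Group B

The common property of the 'Group A' items is: category is tool. No 'Group B' item has it.
(category=tool, status=new, brand=Axo, price=30): category is tool, passes → Group A.
(category=garment, status=new, brand=Delt, price=1): category is garment, does not fit → Group B.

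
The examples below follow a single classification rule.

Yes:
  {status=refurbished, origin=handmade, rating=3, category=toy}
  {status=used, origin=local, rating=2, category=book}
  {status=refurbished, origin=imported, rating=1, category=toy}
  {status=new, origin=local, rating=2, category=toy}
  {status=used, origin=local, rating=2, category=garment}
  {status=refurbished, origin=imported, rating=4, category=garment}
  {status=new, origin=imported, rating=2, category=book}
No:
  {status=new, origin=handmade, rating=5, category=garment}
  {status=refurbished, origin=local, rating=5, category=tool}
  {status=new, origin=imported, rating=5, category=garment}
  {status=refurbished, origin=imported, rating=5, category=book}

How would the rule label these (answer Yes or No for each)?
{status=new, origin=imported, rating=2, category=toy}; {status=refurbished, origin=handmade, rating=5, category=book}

Yes, No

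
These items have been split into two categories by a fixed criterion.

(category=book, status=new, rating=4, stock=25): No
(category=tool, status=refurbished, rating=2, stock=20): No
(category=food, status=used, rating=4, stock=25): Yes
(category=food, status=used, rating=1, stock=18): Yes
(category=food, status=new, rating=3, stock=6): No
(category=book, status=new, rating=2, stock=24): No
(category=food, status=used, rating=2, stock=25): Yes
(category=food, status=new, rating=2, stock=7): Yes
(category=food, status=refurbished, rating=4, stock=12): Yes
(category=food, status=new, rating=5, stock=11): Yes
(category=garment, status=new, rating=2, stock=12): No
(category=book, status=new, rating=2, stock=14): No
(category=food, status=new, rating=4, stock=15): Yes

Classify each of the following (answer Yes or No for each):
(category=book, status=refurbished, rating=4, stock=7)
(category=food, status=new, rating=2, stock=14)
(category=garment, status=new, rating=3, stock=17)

No, Yes, No

The distinguishing property — category is food AND stock ≥ 7 — holds for all the 'Yes' cases and none of the 'No' cases.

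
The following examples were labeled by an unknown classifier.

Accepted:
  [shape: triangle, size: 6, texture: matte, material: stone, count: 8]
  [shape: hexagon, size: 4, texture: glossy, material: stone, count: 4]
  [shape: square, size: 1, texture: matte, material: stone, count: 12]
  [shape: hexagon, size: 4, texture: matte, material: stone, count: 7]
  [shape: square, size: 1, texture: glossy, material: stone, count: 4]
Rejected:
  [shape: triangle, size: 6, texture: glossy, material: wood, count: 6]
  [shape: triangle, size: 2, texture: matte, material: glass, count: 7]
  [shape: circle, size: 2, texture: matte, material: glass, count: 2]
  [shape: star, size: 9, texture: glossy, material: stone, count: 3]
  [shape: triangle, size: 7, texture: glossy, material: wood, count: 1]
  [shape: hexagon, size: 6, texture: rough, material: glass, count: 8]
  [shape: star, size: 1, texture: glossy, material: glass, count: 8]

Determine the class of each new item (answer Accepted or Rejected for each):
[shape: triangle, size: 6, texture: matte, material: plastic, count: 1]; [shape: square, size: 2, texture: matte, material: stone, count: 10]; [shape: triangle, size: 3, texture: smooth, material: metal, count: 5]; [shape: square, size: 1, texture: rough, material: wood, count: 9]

One predicate separates the groups cleanly: material is stone AND size ≤ 6.
[shape: triangle, size: 6, texture: matte, material: plastic, count: 1]: Rejected (material is plastic, size = 6). [shape: square, size: 2, texture: matte, material: stone, count: 10]: Accepted (material is stone, size = 2). [shape: triangle, size: 3, texture: smooth, material: metal, count: 5]: Rejected (material is metal, size = 3). [shape: square, size: 1, texture: rough, material: wood, count: 9]: Rejected (material is wood, size = 1).

Rejected, Accepted, Rejected, Rejected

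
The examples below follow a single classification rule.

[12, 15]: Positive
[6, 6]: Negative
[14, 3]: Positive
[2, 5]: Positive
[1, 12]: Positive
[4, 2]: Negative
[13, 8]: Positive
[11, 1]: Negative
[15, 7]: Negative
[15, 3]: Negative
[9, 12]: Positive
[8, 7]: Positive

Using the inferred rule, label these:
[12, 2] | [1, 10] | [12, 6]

Negative, Positive, Negative

The pattern is that an item is 'Positive' exactly when: sum is odd.
[12, 2]: 12+2 = 14 — does not pass, so Negative.
[1, 10]: 1+10 = 11 — satisfies this, so Positive.
[12, 6]: 12+6 = 18 — does not pass, so Negative.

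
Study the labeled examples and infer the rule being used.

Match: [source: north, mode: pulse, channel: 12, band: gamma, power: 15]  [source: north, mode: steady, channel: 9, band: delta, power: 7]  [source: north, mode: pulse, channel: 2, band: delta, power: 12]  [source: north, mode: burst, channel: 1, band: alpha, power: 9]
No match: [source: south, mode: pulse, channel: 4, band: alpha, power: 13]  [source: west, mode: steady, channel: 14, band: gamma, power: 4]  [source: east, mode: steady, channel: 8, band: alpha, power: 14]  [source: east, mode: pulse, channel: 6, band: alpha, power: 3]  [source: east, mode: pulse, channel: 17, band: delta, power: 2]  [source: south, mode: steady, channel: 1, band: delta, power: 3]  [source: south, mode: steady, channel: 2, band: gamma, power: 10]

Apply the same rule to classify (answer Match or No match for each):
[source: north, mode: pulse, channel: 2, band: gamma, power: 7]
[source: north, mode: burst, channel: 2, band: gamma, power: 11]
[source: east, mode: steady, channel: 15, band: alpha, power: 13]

Match, Match, No match

All 'Match' examples share one property — source is north — and every 'No match' example lacks it.
[source: north, mode: pulse, channel: 2, band: gamma, power: 7]: source is north, checks out → Match.
[source: north, mode: burst, channel: 2, band: gamma, power: 11]: source is north, checks out → Match.
[source: east, mode: steady, channel: 15, band: alpha, power: 13]: source is east, doesn't match → No match.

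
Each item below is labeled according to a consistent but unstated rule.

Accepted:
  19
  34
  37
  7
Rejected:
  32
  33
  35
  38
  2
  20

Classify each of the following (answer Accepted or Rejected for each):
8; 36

All 'Accepted' examples share one property — ≡ 1 (mod 3) — and every 'Rejected' example lacks it.
8 — 8 mod 3 = 2, hence Rejected.
36 — 36 mod 3 = 0, hence Rejected.

Rejected, Rejected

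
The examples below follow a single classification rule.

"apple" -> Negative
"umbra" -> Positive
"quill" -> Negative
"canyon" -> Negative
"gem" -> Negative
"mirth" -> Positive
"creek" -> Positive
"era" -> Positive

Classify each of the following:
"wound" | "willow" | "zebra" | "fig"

Negative, Negative, Positive, Negative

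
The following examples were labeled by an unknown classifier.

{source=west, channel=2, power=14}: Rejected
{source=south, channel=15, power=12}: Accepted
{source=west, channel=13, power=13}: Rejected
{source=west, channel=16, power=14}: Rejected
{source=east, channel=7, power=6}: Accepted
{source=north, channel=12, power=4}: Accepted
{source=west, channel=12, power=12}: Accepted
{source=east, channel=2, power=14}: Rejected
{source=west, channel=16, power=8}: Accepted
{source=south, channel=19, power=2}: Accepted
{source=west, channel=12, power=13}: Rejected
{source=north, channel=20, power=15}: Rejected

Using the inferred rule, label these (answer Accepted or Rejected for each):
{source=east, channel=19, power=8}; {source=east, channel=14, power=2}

Accepted, Accepted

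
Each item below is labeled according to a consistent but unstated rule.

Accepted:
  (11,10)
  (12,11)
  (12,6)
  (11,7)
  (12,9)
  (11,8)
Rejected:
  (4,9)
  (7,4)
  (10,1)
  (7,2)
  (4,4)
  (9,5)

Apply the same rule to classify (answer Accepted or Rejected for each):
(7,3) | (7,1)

The common property of the 'Accepted' items is: sum ≥ 18. No 'Rejected' item has it.

Rejected, Rejected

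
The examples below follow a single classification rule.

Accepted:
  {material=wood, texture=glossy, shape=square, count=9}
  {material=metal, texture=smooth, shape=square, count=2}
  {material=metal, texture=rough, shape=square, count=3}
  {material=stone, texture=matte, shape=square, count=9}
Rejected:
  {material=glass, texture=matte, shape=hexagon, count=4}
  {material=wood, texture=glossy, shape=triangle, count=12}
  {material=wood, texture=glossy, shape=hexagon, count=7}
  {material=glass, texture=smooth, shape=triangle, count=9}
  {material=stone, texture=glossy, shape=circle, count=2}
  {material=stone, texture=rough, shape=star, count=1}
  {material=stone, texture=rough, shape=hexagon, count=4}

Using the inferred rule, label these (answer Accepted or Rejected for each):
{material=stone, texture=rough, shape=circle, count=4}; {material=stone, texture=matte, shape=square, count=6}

Rule: shape is square. This holds for each 'Accepted' example and fails for each 'Rejected' one.
{material=stone, texture=rough, shape=circle, count=4}: shape is circle, does not pass → Rejected. {material=stone, texture=matte, shape=square, count=6}: shape is square, checks out → Accepted.

Rejected, Accepted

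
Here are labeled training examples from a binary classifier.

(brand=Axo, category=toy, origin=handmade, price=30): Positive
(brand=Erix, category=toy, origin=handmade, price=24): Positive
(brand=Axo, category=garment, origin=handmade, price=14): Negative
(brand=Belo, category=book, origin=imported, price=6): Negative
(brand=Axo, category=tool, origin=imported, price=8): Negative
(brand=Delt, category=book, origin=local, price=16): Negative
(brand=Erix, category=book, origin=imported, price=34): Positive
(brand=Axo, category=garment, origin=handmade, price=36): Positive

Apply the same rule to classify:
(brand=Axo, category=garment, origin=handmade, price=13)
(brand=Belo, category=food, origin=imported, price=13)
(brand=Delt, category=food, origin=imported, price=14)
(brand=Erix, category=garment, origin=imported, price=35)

One predicate separates the groups cleanly: price ≥ 24.

Negative, Negative, Negative, Positive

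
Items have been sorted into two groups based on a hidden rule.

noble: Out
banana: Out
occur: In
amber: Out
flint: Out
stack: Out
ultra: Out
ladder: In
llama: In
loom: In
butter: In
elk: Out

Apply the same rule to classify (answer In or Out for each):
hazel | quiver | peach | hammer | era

Out, Out, Out, In, Out

Looking at the examples, the only property every 'In' case has and every 'Out' case lacks is: has a double letter.
hazel: no doubled letter, fails the rule → Out. quiver: no doubled letter, fails the rule → Out. peach: no doubled letter, fails the rule → Out. hammer: 'mm' doubled, satisfies this → In. era: no doubled letter, fails the rule → Out.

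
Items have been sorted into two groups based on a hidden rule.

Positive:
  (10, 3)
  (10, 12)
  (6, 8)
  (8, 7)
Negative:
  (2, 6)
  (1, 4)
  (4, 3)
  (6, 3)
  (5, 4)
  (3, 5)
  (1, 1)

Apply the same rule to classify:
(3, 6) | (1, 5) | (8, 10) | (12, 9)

The rule appears to be: sum ≥ 13.
(3, 6) — 3+6 = 9, hence Negative.
(1, 5) — 1+5 = 6, hence Negative.
(8, 10) — 8+10 = 18, hence Positive.
(12, 9) — 12+9 = 21, hence Positive.

Negative, Negative, Positive, Positive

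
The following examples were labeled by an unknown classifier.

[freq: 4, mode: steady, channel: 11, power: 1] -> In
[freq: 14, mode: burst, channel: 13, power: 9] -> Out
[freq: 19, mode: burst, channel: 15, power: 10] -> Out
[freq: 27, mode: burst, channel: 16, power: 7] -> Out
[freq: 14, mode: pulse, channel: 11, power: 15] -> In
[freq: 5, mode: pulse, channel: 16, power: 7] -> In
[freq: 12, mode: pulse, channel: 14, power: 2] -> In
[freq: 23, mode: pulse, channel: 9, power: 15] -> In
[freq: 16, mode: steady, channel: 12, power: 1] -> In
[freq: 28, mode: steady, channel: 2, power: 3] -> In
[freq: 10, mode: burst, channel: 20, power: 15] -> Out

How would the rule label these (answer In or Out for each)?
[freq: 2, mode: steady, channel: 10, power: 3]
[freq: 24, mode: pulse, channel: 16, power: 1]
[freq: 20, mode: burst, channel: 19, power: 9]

In, In, Out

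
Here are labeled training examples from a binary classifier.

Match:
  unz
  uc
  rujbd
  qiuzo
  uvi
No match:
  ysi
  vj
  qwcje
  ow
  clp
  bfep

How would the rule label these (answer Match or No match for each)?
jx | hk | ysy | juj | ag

Looking at the examples, the only property every 'Match' case has and every 'No match' case lacks is: contains 'u'.
jx: No match (no 'u'). hk: No match (no 'u'). ysy: No match (no 'u'). juj: Match (has 'u'). ag: No match (no 'u').

No match, No match, No match, Match, No match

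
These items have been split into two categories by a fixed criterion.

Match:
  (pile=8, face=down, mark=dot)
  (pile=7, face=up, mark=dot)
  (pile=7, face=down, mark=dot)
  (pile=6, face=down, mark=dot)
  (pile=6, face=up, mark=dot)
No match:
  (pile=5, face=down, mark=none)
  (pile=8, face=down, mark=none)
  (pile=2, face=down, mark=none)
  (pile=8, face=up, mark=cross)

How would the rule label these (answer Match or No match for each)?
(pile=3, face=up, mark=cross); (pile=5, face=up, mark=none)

No match, No match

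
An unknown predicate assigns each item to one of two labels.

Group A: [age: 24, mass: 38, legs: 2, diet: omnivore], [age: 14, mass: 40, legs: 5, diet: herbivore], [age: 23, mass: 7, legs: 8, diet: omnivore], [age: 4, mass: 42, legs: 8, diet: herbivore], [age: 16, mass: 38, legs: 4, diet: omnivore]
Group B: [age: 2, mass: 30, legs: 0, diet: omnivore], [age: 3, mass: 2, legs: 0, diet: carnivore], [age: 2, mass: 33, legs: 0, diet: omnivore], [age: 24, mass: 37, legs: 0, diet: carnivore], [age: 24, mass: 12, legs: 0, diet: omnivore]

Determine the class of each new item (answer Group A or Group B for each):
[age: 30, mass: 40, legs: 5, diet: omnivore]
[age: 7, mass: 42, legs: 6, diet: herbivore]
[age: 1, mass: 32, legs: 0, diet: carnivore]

Group A, Group A, Group B

Rule: legs ≥ 2. This holds for each 'Group A' example and fails for each 'Group B' one.
Group A: [age: 30, mass: 40, legs: 5, diet: omnivore], since legs = 5.
Group A: [age: 7, mass: 42, legs: 6, diet: herbivore], since legs = 6.
Group B: [age: 1, mass: 32, legs: 0, diet: carnivore], since legs = 0.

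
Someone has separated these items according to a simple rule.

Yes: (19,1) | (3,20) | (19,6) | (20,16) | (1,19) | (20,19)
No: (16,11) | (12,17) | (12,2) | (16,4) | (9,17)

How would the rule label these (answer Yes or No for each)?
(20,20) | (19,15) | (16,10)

Yes, Yes, No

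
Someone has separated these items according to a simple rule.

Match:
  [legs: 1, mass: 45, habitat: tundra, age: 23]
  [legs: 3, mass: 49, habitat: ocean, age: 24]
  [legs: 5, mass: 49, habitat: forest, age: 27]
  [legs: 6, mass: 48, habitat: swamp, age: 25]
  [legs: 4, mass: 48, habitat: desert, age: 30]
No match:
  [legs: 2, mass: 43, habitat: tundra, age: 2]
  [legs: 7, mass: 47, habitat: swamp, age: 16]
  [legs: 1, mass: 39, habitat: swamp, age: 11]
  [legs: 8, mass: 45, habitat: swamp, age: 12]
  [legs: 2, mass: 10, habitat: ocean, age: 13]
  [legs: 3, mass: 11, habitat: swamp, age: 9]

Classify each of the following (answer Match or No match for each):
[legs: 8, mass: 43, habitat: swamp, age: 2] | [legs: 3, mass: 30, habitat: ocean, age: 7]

One predicate separates the groups cleanly: age ≥ 23.

No match, No match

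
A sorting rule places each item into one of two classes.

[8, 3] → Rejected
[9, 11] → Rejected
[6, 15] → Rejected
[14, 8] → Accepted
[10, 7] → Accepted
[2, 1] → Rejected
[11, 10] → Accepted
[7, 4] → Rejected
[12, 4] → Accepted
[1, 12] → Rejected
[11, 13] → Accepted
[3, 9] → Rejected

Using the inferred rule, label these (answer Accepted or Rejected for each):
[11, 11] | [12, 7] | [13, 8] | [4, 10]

All 'Accepted' examples share one property — first ≥ 10 — and every 'Rejected' example lacks it.
[11, 11]: first 11, satisfies this → Accepted.
[12, 7]: first 12, satisfies this → Accepted.
[13, 8]: first 13, satisfies this → Accepted.
[4, 10]: first 4, does not fit → Rejected.

Accepted, Accepted, Accepted, Rejected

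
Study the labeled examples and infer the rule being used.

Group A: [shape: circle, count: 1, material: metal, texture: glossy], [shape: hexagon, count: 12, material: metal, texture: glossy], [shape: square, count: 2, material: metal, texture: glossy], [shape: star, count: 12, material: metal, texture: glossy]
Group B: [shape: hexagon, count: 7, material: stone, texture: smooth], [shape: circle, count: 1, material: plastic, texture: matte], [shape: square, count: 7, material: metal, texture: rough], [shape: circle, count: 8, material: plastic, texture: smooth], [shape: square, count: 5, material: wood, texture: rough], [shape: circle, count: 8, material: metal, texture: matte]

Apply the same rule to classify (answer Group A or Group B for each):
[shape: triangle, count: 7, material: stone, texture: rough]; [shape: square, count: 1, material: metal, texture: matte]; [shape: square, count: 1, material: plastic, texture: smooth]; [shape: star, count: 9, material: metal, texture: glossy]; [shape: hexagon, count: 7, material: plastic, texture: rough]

Group B, Group B, Group B, Group A, Group B

One predicate separates the groups cleanly: texture is glossy.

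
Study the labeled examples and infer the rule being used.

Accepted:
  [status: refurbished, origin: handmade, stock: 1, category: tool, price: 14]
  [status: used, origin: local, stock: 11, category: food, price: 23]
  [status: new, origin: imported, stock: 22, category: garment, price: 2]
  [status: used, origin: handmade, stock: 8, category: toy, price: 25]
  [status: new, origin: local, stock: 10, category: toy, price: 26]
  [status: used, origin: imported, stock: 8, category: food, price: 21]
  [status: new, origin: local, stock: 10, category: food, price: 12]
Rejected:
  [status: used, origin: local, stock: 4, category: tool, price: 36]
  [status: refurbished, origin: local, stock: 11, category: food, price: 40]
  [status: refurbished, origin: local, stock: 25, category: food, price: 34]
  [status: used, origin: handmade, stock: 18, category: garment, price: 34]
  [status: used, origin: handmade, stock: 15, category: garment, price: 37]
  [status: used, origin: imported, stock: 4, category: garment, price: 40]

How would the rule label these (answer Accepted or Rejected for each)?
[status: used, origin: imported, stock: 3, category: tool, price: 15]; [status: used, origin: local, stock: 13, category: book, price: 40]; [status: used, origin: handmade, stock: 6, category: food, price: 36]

Every 'Accepted' example satisfies: price ≤ 26. None of the 'Rejected' examples do.
[status: used, origin: imported, stock: 3, category: tool, price: 15] → price = 15 → Accepted. [status: used, origin: local, stock: 13, category: book, price: 40] → price = 40 → Rejected. [status: used, origin: handmade, stock: 6, category: food, price: 36] → price = 36 → Rejected.

Accepted, Rejected, Rejected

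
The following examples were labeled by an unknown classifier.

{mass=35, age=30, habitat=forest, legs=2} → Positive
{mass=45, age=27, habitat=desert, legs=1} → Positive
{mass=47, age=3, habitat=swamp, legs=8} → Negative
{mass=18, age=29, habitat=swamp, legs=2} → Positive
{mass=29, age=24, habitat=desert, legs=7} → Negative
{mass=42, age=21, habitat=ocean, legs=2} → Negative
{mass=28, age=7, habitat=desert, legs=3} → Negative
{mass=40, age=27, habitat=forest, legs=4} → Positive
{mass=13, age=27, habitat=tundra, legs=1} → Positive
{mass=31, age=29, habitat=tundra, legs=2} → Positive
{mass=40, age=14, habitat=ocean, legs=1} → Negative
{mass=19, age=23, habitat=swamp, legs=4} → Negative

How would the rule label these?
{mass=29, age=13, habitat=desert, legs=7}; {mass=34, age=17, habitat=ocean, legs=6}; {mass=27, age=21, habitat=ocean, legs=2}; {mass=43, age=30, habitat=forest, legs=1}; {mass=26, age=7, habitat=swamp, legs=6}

Negative, Negative, Negative, Positive, Negative

One predicate separates the groups cleanly: age ≥ 27.
{mass=29, age=13, habitat=desert, legs=7}: age = 13, fails the rule → Negative. {mass=34, age=17, habitat=ocean, legs=6}: age = 17, fails the rule → Negative. {mass=27, age=21, habitat=ocean, legs=2}: age = 21, fails the rule → Negative. {mass=43, age=30, habitat=forest, legs=1}: age = 30, passes → Positive. {mass=26, age=7, habitat=swamp, legs=6}: age = 7, fails the rule → Negative.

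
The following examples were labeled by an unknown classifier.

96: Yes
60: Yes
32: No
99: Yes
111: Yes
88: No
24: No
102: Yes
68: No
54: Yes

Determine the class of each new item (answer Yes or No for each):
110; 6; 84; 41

No, No, Yes, No

The common property of the 'Yes' items is: multiple of 3 AND at least 32. No 'No' item has it.
110 — 110 = 3·36 + 2, 110 ≥ 32, hence No. 6 — 6 = 3·2, 6 < 32, hence No. 84 — 84 = 3·28, 84 ≥ 32, hence Yes. 41 — 41 = 3·13 + 2, 41 ≥ 32, hence No.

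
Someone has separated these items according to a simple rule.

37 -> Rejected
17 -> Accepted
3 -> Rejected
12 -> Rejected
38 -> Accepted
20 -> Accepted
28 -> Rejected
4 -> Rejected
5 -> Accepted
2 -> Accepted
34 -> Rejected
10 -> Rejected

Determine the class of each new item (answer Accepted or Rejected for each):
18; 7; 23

Comparing the two groups points to one rule — ≡ 2 (mod 3).
18 — 18 mod 3 = 0, hence Rejected.
7 — 7 mod 3 = 1, hence Rejected.
23 — 23 mod 3 = 2, hence Accepted.

Rejected, Rejected, Accepted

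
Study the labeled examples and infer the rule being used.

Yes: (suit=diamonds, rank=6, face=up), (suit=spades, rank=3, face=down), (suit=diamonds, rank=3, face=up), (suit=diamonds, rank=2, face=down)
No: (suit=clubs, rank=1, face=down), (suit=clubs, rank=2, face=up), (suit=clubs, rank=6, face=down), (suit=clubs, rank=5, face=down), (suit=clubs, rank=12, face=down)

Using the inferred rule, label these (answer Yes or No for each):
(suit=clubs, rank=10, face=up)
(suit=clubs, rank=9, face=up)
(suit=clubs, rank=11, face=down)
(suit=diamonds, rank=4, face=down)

No, No, No, Yes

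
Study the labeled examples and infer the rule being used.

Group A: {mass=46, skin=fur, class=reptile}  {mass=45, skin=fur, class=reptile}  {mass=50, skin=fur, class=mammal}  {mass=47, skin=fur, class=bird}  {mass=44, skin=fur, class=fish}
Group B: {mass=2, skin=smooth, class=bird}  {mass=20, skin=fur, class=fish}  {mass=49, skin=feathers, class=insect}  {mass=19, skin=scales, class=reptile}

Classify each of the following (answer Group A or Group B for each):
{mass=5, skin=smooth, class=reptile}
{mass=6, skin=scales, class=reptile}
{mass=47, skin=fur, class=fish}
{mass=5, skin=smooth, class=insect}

The rule appears to be: skin is fur AND mass ≥ 44.
{mass=5, skin=smooth, class=reptile}: skin is smooth, mass = 5, does not fit → Group B.
{mass=6, skin=scales, class=reptile}: skin is scales, mass = 6, does not fit → Group B.
{mass=47, skin=fur, class=fish}: skin is fur, mass = 47, matches → Group A.
{mass=5, skin=smooth, class=insect}: skin is smooth, mass = 5, does not fit → Group B.

Group B, Group B, Group A, Group B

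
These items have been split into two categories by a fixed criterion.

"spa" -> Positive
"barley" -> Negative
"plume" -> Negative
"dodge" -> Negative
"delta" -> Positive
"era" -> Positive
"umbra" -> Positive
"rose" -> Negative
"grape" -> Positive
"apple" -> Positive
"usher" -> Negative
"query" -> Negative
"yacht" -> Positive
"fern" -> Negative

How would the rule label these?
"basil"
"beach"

Positive, Positive

The classifier is using: odd length AND contains 'a'.
"basil" → length 5, has 'a' → Positive. "beach" → length 5, has 'a' → Positive.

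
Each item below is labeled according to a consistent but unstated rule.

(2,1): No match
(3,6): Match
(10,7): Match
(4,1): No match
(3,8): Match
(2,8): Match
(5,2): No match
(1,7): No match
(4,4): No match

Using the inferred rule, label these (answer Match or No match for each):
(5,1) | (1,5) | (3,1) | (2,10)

The rule appears to be: sum ≥ 9.
(5,1): 5+1 = 6, doesn't qualify → No match.
(1,5): 1+5 = 6, doesn't qualify → No match.
(3,1): 3+1 = 4, doesn't qualify → No match.
(2,10): 2+10 = 12, satisfies this → Match.

No match, No match, No match, Match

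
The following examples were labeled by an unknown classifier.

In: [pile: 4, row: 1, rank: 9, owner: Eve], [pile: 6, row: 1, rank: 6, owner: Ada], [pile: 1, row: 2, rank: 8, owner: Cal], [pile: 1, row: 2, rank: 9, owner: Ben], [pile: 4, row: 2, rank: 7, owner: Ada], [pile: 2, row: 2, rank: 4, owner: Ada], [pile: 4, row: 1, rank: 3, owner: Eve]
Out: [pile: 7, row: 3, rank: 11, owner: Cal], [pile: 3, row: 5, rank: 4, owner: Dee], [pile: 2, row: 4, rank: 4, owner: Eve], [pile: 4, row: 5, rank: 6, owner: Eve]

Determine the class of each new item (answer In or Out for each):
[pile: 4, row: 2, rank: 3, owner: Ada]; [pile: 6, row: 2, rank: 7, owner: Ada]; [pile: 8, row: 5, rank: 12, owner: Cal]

In, In, Out

The simplest hypothesis consistent with all the labels is: row ≤ 2.
In: [pile: 4, row: 2, rank: 3, owner: Ada], since row = 2.
In: [pile: 6, row: 2, rank: 7, owner: Ada], since row = 2.
Out: [pile: 8, row: 5, rank: 12, owner: Cal], since row = 5.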